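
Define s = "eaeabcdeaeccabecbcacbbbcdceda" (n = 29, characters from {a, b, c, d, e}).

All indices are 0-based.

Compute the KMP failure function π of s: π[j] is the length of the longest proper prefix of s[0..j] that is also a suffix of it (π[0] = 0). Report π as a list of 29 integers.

π[0] = 0
j=1 s[j]='a': π[1]=0 (border '')
j=2 s[j]='e': π[2]=1 (border 'e')
j=3 s[j]='a': π[3]=2 (border 'ea')
j=4 s[j]='b': k: 2→0; π[4]=0 (border '')
j=5 s[j]='c': π[5]=0 (border '')
j=6 s[j]='d': π[6]=0 (border '')
j=7 s[j]='e': π[7]=1 (border 'e')
j=8 s[j]='a': π[8]=2 (border 'ea')
j=9 s[j]='e': π[9]=3 (border 'eae')
j=10 s[j]='c': k: 3→1→0; π[10]=0 (border '')
j=11 s[j]='c': π[11]=0 (border '')
j=12 s[j]='a': π[12]=0 (border '')
j=13 s[j]='b': π[13]=0 (border '')
j=14 s[j]='e': π[14]=1 (border 'e')
j=15 s[j]='c': k: 1→0; π[15]=0 (border '')
j=16 s[j]='b': π[16]=0 (border '')
j=17 s[j]='c': π[17]=0 (border '')
j=18 s[j]='a': π[18]=0 (border '')
j=19 s[j]='c': π[19]=0 (border '')
j=20 s[j]='b': π[20]=0 (border '')
j=21 s[j]='b': π[21]=0 (border '')
j=22 s[j]='b': π[22]=0 (border '')
j=23 s[j]='c': π[23]=0 (border '')
j=24 s[j]='d': π[24]=0 (border '')
j=25 s[j]='c': π[25]=0 (border '')
j=26 s[j]='e': π[26]=1 (border 'e')
j=27 s[j]='d': k: 1→0; π[27]=0 (border '')
j=28 s[j]='a': π[28]=0 (border '')

[0, 0, 1, 2, 0, 0, 0, 1, 2, 3, 0, 0, 0, 0, 1, 0, 0, 0, 0, 0, 0, 0, 0, 0, 0, 0, 1, 0, 0]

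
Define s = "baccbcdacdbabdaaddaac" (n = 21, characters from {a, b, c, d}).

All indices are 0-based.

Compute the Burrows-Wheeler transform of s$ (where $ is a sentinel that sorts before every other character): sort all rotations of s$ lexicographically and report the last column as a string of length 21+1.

rank  rotation                last
    0  $baccbcdacdbabdaaddaac  c
    1  aac$baccbcdacdbabdaadd  d
    2  aaddaac$baccbcdacdbabd  d
    3  abdaaddaac$baccbcdacdb  b
    4  ac$baccbcdacdbabdaadda  a
    5  accbcdacdbabdaaddaac$b  b
    6  acdbabdaaddaac$baccbcd  d
    7  addaac$baccbcdacdbabda  a
    8  babdaaddaac$baccbcdacd  d
    9  baccbcdacdbabdaaddaac$  $
   10  bcdacdbabdaaddaac$bacc  c
   11  bdaaddaac$baccbcdacdba  a
   12  c$baccbcdacdbabdaaddaa  a
   13  cbcdacdbabdaaddaac$bac  c
   14  ccbcdacdbabdaaddaac$ba  a
   15  cdacdbabdaaddaac$baccb  b
   16  cdbabdaaddaac$baccbcda  a
   17  daac$baccbcdacdbabdaad  d
   18  daaddaac$baccbcdacdbab  b
   19  dacdbabdaaddaac$baccbc  c
   20  dbabdaaddaac$baccbcdac  c
   21  ddaac$baccbcdacdbabdaa  a

cddbabdad$caacabadbcca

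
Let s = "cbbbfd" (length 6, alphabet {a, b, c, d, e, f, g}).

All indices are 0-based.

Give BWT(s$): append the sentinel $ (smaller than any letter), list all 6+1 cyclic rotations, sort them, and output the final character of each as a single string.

rank  rotation last
    0  $cbbbfd  d
    1  bbbfd$c  c
    2  bbfd$cb  b
    3  bfd$cbb  b
    4  cbbbfd$  $
    5  d$cbbbf  f
    6  fd$cbbb  b

dcbb$fb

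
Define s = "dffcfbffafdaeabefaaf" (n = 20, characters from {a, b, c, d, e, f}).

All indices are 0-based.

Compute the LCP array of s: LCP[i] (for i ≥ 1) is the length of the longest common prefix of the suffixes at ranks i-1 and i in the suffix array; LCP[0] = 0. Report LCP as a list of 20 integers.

rank→(start, suffix):
  0 → (17, 'aaf')
  1 → (13, 'abefaaf')
  2 → (11, 'aeabefaaf')
  3 → (18, 'af')
  4 → (8, 'afdaeabefaaf')
  5 → (14, 'befaaf')
  6 → (5, 'bffafdaeabefaaf')
  7 → (3, 'cfbffafdaeabefaaf')
  8 → (10, 'daeabefaaf')
  9 → (0, 'dffcfbffafdaeabefaaf')
  10 → (12, 'eabefaaf')
  11 → (15, 'efaaf')
  12 → (19, 'f')
  13 → (16, 'faaf')
  14 → (7, 'fafdaeabefaaf')
  15 → (4, 'fbffafdaeabefaaf')
  16 → (2, 'fcfbffafdaeabefaaf')
  17 → (9, 'fdaeabefaaf')
  18 → (6, 'ffafdaeabefaaf')
  19 → (1, 'ffcfbffafdaeabefaaf')

SA = [17, 13, 11, 18, 8, 14, 5, 3, 10, 0, 12, 15, 19, 16, 7, 4, 2, 9, 6, 1]
[i] adj suffixes → lcp
  [1] 17/13 → 1 ('a')
  [2] 13/11 → 1 ('a')
  [3] 11/18 → 1 ('a')
  [4] 18/8 → 2 ('af')
  [5] 8/14 → 0 ('')
  [6] 14/5 → 1 ('b')
  [7] 5/3 → 0 ('')
  [8] 3/10 → 0 ('')
  [9] 10/0 → 1 ('d')
  [10] 0/12 → 0 ('')
  [11] 12/15 → 1 ('e')
  [12] 15/19 → 0 ('')
  [13] 19/16 → 1 ('f')
  [14] 16/7 → 2 ('fa')
  [15] 7/4 → 1 ('f')
  [16] 4/2 → 1 ('f')
  [17] 2/9 → 1 ('f')
  [18] 9/6 → 1 ('f')
  [19] 6/1 → 2 ('ff')

[0, 1, 1, 1, 2, 0, 1, 0, 0, 1, 0, 1, 0, 1, 2, 1, 1, 1, 1, 2]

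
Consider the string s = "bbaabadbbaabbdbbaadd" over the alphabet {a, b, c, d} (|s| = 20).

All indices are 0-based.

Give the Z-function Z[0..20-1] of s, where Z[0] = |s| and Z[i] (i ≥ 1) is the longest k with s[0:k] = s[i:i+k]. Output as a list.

Z[0]=20
i=1: i≥r, start 0; Z[1]=1 grow→box=[1,2)
i=2: i≥r, start 0; Z[2]=0
i=3: i≥r, start 0; Z[3]=0
i=4: i≥r, start 0; Z[4]=1 grow→box=[4,5)
i=5: i≥r, start 0; Z[5]=0
i=6: i≥r, start 0; Z[6]=0
i=7: i≥r, start 0; Z[7]=5 grow→box=[7,12)
i=8: min(r-i=4, Z[1]=1)=1; Z[8]=1
i=9: min(r-i=3, Z[2]=0)=0; Z[9]=0
i=10: min(r-i=2, Z[3]=0)=0; Z[10]=0
i=11: min(r-i=1, Z[4]=1)=1; Z[11]=2 grow→box=[11,13)
i=12: min(r-i=1, Z[1]=1)=1; Z[12]=1
i=13: i≥r, start 0; Z[13]=0
i=14: i≥r, start 0; Z[14]=4 grow→box=[14,18)
i=15: min(r-i=3, Z[1]=1)=1; Z[15]=1
i=16: min(r-i=2, Z[2]=0)=0; Z[16]=0
i=17: min(r-i=1, Z[3]=0)=0; Z[17]=0
i=18: i≥r, start 0; Z[18]=0
i=19: i≥r, start 0; Z[19]=0

[20, 1, 0, 0, 1, 0, 0, 5, 1, 0, 0, 2, 1, 0, 4, 1, 0, 0, 0, 0]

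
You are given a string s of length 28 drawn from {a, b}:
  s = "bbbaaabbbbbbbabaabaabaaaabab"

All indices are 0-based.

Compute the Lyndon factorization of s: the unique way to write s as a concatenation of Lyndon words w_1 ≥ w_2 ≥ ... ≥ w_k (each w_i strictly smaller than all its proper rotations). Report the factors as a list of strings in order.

emit factor 1: 'b' (i=0, period=1)
emit factor 2: 'b' (i=1, period=1)
emit factor 3: 'b' (i=2, period=1)
emit factor 4: 'aaabbbbbbbabaabaab' (i=3, period=18)
emit factor 5: 'aaaabab' (i=21, period=7)

["b", "b", "b", "aaabbbbbbbabaabaab", "aaaabab"]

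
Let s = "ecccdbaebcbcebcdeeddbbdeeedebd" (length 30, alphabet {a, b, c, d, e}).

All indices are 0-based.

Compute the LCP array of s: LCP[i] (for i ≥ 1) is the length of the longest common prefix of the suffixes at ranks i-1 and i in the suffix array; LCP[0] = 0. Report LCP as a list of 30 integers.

[0, 0, 1, 1, 2, 2, 1, 2, 0, 1, 2, 1, 2, 1, 0, 1, 2, 1, 1, 2, 3, 0, 3, 2, 1, 1, 2, 1, 3, 2]

rank | idx | suffix
   0 |   6 | aebcbcebcdeeddbbdeeedebd
   1 |   5 | baebcbcebcdeeddbbdeeedebd
   2 |  20 | bbdeeedebd
   3 |   8 | bcbcebcdeeddbbdeeedebd
   4 |  13 | bcdeeddbbdeeedebd
   5 |  10 | bcebcdeeddbbdeeedebd
   6 |  28 | bd
   7 |  21 | bdeeedebd
   8 |   9 | cbcebcdeeddbbdeeedebd
   9 |   1 | cccdbaebcbcebcdeeddbbdeeedebd
  10 |   2 | ccdbaebcbcebcdeeddbbdeeedebd
  11 |   3 | cdbaebcbcebcdeeddbbdeeedebd
  12 |  14 | cdeeddbbdeeedebd
  13 |  11 | cebcdeeddbbdeeedebd
  14 |  29 | d
  15 |   4 | dbaebcbcebcdeeddbbdeeedebd
  16 |  19 | dbbdeeedebd
  17 |  18 | ddbbdeeedebd
  18 |  26 | debd
  19 |  15 | deeddbbdeeedebd
  20 |  22 | deeedebd
  21 |   7 | ebcbcebcdeeddbbdeeedebd
  22 |  12 | ebcdeeddbbdeeedebd
  23 |  27 | ebd
  24 |   0 | ecccdbaebcbcebcdeeddbbdeeedebd
  25 |  17 | eddbbdeeedebd
  26 |  25 | edebd
  27 |  16 | eeddbbdeeedebd
  28 |  24 | eedebd
  29 |  23 | eeedebd

SA = [6, 5, 20, 8, 13, 10, 28, 21, 9, 1, 2, 3, 14, 11, 29, 4, 19, 18, 26, 15, 22, 7, 12, 27, 0, 17, 25, 16, 24, 23]
i: (SA[i-1],SA[i]) lcp shared
  1: (6,5) 0 ''
  2: (5,20) 1 'b'
  3: (20,8) 1 'b'
  4: (8,13) 2 'bc'
  5: (13,10) 2 'bc'
  6: (10,28) 1 'b'
  7: (28,21) 2 'bd'
  8: (21,9) 0 ''
  9: (9,1) 1 'c'
  10: (1,2) 2 'cc'
  11: (2,3) 1 'c'
  12: (3,14) 2 'cd'
  13: (14,11) 1 'c'
  14: (11,29) 0 ''
  15: (29,4) 1 'd'
  16: (4,19) 2 'db'
  17: (19,18) 1 'd'
  18: (18,26) 1 'd'
  19: (26,15) 2 'de'
  20: (15,22) 3 'dee'
  21: (22,7) 0 ''
  22: (7,12) 3 'ebc'
  23: (12,27) 2 'eb'
  24: (27,0) 1 'e'
  25: (0,17) 1 'e'
  26: (17,25) 2 'ed'
  27: (25,16) 1 'e'
  28: (16,24) 3 'eed'
  29: (24,23) 2 'ee'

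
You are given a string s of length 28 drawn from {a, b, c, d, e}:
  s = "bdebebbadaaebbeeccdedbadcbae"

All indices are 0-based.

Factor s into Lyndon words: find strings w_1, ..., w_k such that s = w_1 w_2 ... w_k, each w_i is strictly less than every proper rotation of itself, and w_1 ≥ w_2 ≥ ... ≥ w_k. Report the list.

emit factor 1: 'bdebe' (i=0, period=5)
emit factor 2: 'b' (i=5, period=1)
emit factor 3: 'b' (i=6, period=1)
emit factor 4: 'ad' (i=7, period=2)
emit factor 5: 'aaebbeeccdedbadcbae' (i=9, period=19)

["bdebe", "b", "b", "ad", "aaebbeeccdedbadcbae"]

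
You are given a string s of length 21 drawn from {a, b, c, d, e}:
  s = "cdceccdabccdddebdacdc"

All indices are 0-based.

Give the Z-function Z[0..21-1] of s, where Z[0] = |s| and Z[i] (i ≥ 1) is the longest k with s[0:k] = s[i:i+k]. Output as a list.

Z[0]=21
i=1: fresh scan; Z[1]=0
i=2: fresh scan; Z[2]=1 extend→box=[2,3)
i=3: fresh scan; Z[3]=0
i=4: fresh scan; Z[4]=1 extend→box=[4,5)
i=5: fresh scan; Z[5]=2 extend→box=[5,7)
i=6: min(r-i=1, Z[1]=0)=0; Z[6]=0
i=7: fresh scan; Z[7]=0
i=8: fresh scan; Z[8]=0
i=9: fresh scan; Z[9]=1 extend→box=[9,10)
i=10: fresh scan; Z[10]=2 extend→box=[10,12)
i=11: min(r-i=1, Z[1]=0)=0; Z[11]=0
i=12: fresh scan; Z[12]=0
i=13: fresh scan; Z[13]=0
i=14: fresh scan; Z[14]=0
i=15: fresh scan; Z[15]=0
i=16: fresh scan; Z[16]=0
i=17: fresh scan; Z[17]=0
i=18: fresh scan; Z[18]=3 extend→box=[18,21)
i=19: min(r-i=2, Z[1]=0)=0; Z[19]=0
i=20: min(r-i=1, Z[2]=1)=1; Z[20]=1

[21, 0, 1, 0, 1, 2, 0, 0, 0, 1, 2, 0, 0, 0, 0, 0, 0, 0, 3, 0, 1]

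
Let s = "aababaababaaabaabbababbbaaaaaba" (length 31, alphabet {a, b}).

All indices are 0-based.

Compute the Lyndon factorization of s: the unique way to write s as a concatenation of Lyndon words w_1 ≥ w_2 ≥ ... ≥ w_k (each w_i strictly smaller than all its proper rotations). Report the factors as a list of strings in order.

["aabab", "aabab", "aaabaabbababbb", "aaaaab", "a"]

emit factor 1: 'aabab' (i=0, period=5)
emit factor 2: 'aabab' (i=5, period=5)
emit factor 3: 'aaabaabbababbb' (i=10, period=14)
emit factor 4: 'aaaaab' (i=24, period=6)
emit factor 5: 'a' (i=30, period=1)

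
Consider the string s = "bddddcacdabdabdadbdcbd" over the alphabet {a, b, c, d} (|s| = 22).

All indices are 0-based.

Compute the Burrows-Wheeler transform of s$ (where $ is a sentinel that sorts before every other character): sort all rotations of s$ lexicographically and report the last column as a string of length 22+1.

dddcdcaad$ddabcbbadbddb

rank  rotation                 last
    0  $bddddcacdabdabdadbdcbd  d
    1  abdabdadbdcbd$bddddcacd  d
    2  abdadbdcbd$bddddcacdabd  d
    3  acdabdabdadbdcbd$bddddc  c
    4  adbdcbd$bddddcacdabdabd  d
    5  bd$bddddcacdabdabdadbdc  c
    6  bdabdadbdcbd$bddddcacda  a
    7  bdadbdcbd$bddddcacdabda  a
    8  bdcbd$bddddcacdabdabdad  d
    9  bddddcacdabdabdadbdcbd$  $
   10  cacdabdabdadbdcbd$bdddd  d
   11  cbd$bddddcacdabdabdadbd  d
   12  cdabdabdadbdcbd$bddddca  a
   13  d$bddddcacdabdabdadbdcb  b
   14  dabdabdadbdcbd$bddddcac  c
   15  dabdadbdcbd$bddddcacdab  b
   16  dadbdcbd$bddddcacdabdab  b
   17  dbdcbd$bddddcacdabdabda  a
   18  dcacdabdabdadbdcbd$bddd  d
   19  dcbd$bddddcacdabdabdadb  b
   20  ddcacdabdabdadbdcbd$bdd  d
   21  dddcacdabdabdadbdcbd$bd  d
   22  ddddcacdabdabdadbdcbd$b  b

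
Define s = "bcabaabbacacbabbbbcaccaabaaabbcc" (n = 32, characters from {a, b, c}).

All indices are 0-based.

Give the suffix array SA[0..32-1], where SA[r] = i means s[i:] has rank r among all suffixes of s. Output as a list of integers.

[25, 22, 4, 26, 23, 2, 5, 13, 27, 8, 10, 19, 24, 3, 12, 7, 6, 14, 15, 16, 28, 0, 17, 29, 31, 21, 1, 9, 18, 11, 30, 20]

rank | idx | suffix
   0 |  25 | aaabbcc
   1 |  22 | aabaaabbcc
   2 |   4 | aabbacacbabbbbcaccaabaaabbcc
   3 |  26 | aabbcc
   4 |  23 | abaaabbcc
   5 |   2 | abaabbacacbabbbbcaccaabaaabbcc
   6 |   5 | abbacacbabbbbcaccaabaaabbcc
   7 |  13 | abbbbcaccaabaaabbcc
   8 |  27 | abbcc
   9 |   8 | acacbabbbbcaccaabaaabbcc
  10 |  10 | acbabbbbcaccaabaaabbcc
  11 |  19 | accaabaaabbcc
  12 |  24 | baaabbcc
  13 |   3 | baabbacacbabbbbcaccaabaaabbcc
  14 |  12 | babbbbcaccaabaaabbcc
  15 |   7 | bacacbabbbbcaccaabaaabbcc
  16 |   6 | bbacacbabbbbcaccaabaaabbcc
  17 |  14 | bbbbcaccaabaaabbcc
  18 |  15 | bbbcaccaabaaabbcc
  19 |  16 | bbcaccaabaaabbcc
  20 |  28 | bbcc
  21 |   0 | bcabaabbacacbabbbbcaccaabaaabbcc
  22 |  17 | bcaccaabaaabbcc
  23 |  29 | bcc
  24 |  31 | c
  25 |  21 | caabaaabbcc
  26 |   1 | cabaabbacacbabbbbcaccaabaaabbcc
  27 |   9 | cacbabbbbcaccaabaaabbcc
  28 |  18 | caccaabaaabbcc
  29 |  11 | cbabbbbcaccaabaaabbcc
  30 |  30 | cc
  31 |  20 | ccaabaaabbcc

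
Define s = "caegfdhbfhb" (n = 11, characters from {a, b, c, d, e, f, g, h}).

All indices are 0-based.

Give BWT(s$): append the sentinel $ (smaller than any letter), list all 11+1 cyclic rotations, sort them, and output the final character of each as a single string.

rank  rotation      last
    0  $caegfdhbfhb  b
    1  aegfdhbfhb$c  c
    2  b$caegfdhbfh  h
    3  bfhb$caegfdh  h
    4  caegfdhbfhb$  $
    5  dhbfhb$caegf  f
    6  egfdhbfhb$ca  a
    7  fdhbfhb$caeg  g
    8  fhb$caegfdhb  b
    9  gfdhbfhb$cae  e
   10  hb$caegfdhbf  f
   11  hbfhb$caegfd  d

bchh$fagbefd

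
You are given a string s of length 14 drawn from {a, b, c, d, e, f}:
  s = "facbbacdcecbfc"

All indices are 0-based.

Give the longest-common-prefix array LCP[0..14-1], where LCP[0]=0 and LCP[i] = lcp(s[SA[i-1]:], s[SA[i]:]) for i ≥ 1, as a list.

sorted suffixes:
  #0 SA[0]=1  'acbbacdcecbfc'
  #1 SA[1]=5  'acdcecbfc'
  #2 SA[2]=4  'bacdcecbfc'
  #3 SA[3]=3  'bbacdcecbfc'
  #4 SA[4]=11  'bfc'
  #5 SA[5]=13  'c'
  #6 SA[6]=2  'cbbacdcecbfc'
  #7 SA[7]=10  'cbfc'
  #8 SA[8]=6  'cdcecbfc'
  #9 SA[9]=8  'cecbfc'
  #10 SA[10]=7  'dcecbfc'
  #11 SA[11]=9  'ecbfc'
  #12 SA[12]=0  'facbbacdcecbfc'
  #13 SA[13]=12  'fc'

SA = [1, 5, 4, 3, 11, 13, 2, 10, 6, 8, 7, 9, 0, 12]
[i] adj suffixes → lcp
  [1] 1/5 → 2 ('ac')
  [2] 5/4 → 0 ('')
  [3] 4/3 → 1 ('b')
  [4] 3/11 → 1 ('b')
  [5] 11/13 → 0 ('')
  [6] 13/2 → 1 ('c')
  [7] 2/10 → 2 ('cb')
  [8] 10/6 → 1 ('c')
  [9] 6/8 → 1 ('c')
  [10] 8/7 → 0 ('')
  [11] 7/9 → 0 ('')
  [12] 9/0 → 0 ('')
  [13] 0/12 → 1 ('f')

[0, 2, 0, 1, 1, 0, 1, 2, 1, 1, 0, 0, 0, 1]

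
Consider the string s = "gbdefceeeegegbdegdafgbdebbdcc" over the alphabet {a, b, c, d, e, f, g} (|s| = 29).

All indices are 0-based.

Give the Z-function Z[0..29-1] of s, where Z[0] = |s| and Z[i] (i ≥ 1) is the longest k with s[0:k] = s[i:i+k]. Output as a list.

Z[0]=29
i=1: fresh scan; Z[1]=0
i=2: fresh scan; Z[2]=0
i=3: fresh scan; Z[3]=0
i=4: fresh scan; Z[4]=0
i=5: fresh scan; Z[5]=0
i=6: fresh scan; Z[6]=0
i=7: fresh scan; Z[7]=0
i=8: fresh scan; Z[8]=0
i=9: fresh scan; Z[9]=0
i=10: fresh scan; Z[10]=1 scan→box=[10,11)
i=11: fresh scan; Z[11]=0
i=12: fresh scan; Z[12]=4 scan→box=[12,16)
i=13: min(r-i=3, Z[1]=0)=0; Z[13]=0
i=14: min(r-i=2, Z[2]=0)=0; Z[14]=0
i=15: min(r-i=1, Z[3]=0)=0; Z[15]=0
i=16: fresh scan; Z[16]=1 scan→box=[16,17)
i=17: fresh scan; Z[17]=0
i=18: fresh scan; Z[18]=0
i=19: fresh scan; Z[19]=0
i=20: fresh scan; Z[20]=4 scan→box=[20,24)
i=21: min(r-i=3, Z[1]=0)=0; Z[21]=0
i=22: min(r-i=2, Z[2]=0)=0; Z[22]=0
i=23: min(r-i=1, Z[3]=0)=0; Z[23]=0
i=24: fresh scan; Z[24]=0
i=25: fresh scan; Z[25]=0
i=26: fresh scan; Z[26]=0
i=27: fresh scan; Z[27]=0
i=28: fresh scan; Z[28]=0

[29, 0, 0, 0, 0, 0, 0, 0, 0, 0, 1, 0, 4, 0, 0, 0, 1, 0, 0, 0, 4, 0, 0, 0, 0, 0, 0, 0, 0]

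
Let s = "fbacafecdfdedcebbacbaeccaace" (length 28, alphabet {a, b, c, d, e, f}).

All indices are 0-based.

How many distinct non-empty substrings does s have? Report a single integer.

376

sorted suffixes:
  #0 SA[0]=24  'aace'
  #1 SA[1]=2  'acafecdfdedcebbacbaeccaace'
  #2 SA[2]=17  'acbaeccaace'
  #3 SA[3]=25  'ace'
  #4 SA[4]=20  'aeccaace'
  #5 SA[5]=4  'afecdfdedcebbacbaeccaace'
  #6 SA[6]=1  'bacafecdfdedcebbacbaeccaace'
  #7 SA[7]=16  'bacbaeccaace'
  #8 SA[8]=19  'baeccaace'
  #9 SA[9]=15  'bbacbaeccaace'
  #10 SA[10]=23  'caace'
  #11 SA[11]=3  'cafecdfdedcebbacbaeccaace'
  #12 SA[12]=18  'cbaeccaace'
  #13 SA[13]=22  'ccaace'
  #14 SA[14]=7  'cdfdedcebbacbaeccaace'
  #15 SA[15]=26  'ce'
  #16 SA[16]=13  'cebbacbaeccaace'
  #17 SA[17]=12  'dcebbacbaeccaace'
  #18 SA[18]=10  'dedcebbacbaeccaace'
  #19 SA[19]=8  'dfdedcebbacbaeccaace'
  #20 SA[20]=27  'e'
  #21 SA[21]=14  'ebbacbaeccaace'
  #22 SA[22]=21  'eccaace'
  #23 SA[23]=6  'ecdfdedcebbacbaeccaace'
  #24 SA[24]=11  'edcebbacbaeccaace'
  #25 SA[25]=0  'fbacafecdfdedcebbacbaeccaace'
  #26 SA[26]=9  'fdedcebbacbaeccaace'
  #27 SA[27]=5  'fecdfdedcebbacbaeccaace'

SA = [24, 2, 17, 25, 20, 4, 1, 16, 19, 15, 23, 3, 18, 22, 7, 26, 13, 12, 10, 8, 27, 14, 21, 6, 11, 0, 9, 5]
i: (SA[i-1],SA[i]) lcp shared
  1: (24,2) 1 'a'
  2: (2,17) 2 'ac'
  3: (17,25) 2 'ac'
  4: (25,20) 1 'a'
  5: (20,4) 1 'a'
  6: (4,1) 0 ''
  7: (1,16) 3 'bac'
  8: (16,19) 2 'ba'
  9: (19,15) 1 'b'
  10: (15,23) 0 ''
  11: (23,3) 2 'ca'
  12: (3,18) 1 'c'
  13: (18,22) 1 'c'
  14: (22,7) 1 'c'
  15: (7,26) 1 'c'
  16: (26,13) 2 'ce'
  17: (13,12) 0 ''
  18: (12,10) 1 'd'
  19: (10,8) 1 'd'
  20: (8,27) 0 ''
  21: (27,14) 1 'e'
  22: (14,21) 1 'e'
  23: (21,6) 2 'ec'
  24: (6,11) 1 'e'
  25: (11,0) 0 ''
  26: (0,9) 1 'f'
  27: (9,5) 1 'f'

n(n+1)/2 = 28·29/2 = 406
Σ LCP = 0 + 1 + 2 + 2 + 1 + 1 + 0 + 3 + 2 + 1 + 0 + 2 + 1 + 1 + 1 + 1 + 2 + 0 + 1 + 1 + 0 + 1 + 1 + 2 + 1 + 0 + 1 + 1 = 30
distinct = 406 − 30 = 376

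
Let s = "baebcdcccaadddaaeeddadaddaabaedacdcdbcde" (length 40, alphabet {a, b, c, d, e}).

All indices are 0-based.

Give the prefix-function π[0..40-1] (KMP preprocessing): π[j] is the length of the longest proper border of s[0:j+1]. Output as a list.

[0, 0, 0, 1, 0, 0, 0, 0, 0, 0, 0, 0, 0, 0, 0, 0, 0, 0, 0, 0, 0, 0, 0, 0, 0, 0, 0, 1, 2, 3, 0, 0, 0, 0, 0, 0, 1, 0, 0, 0]

π[0] = 0
j=1 s[j]='a': π[1]=0 (border '')
j=2 s[j]='e': π[2]=0 (border '')
j=3 s[j]='b': π[3]=1 (border 'b')
j=4 s[j]='c': k: 1→0; π[4]=0 (border '')
j=5 s[j]='d': π[5]=0 (border '')
j=6 s[j]='c': π[6]=0 (border '')
j=7 s[j]='c': π[7]=0 (border '')
j=8 s[j]='c': π[8]=0 (border '')
j=9 s[j]='a': π[9]=0 (border '')
j=10 s[j]='a': π[10]=0 (border '')
j=11 s[j]='d': π[11]=0 (border '')
j=12 s[j]='d': π[12]=0 (border '')
j=13 s[j]='d': π[13]=0 (border '')
j=14 s[j]='a': π[14]=0 (border '')
j=15 s[j]='a': π[15]=0 (border '')
j=16 s[j]='e': π[16]=0 (border '')
j=17 s[j]='e': π[17]=0 (border '')
j=18 s[j]='d': π[18]=0 (border '')
j=19 s[j]='d': π[19]=0 (border '')
j=20 s[j]='a': π[20]=0 (border '')
j=21 s[j]='d': π[21]=0 (border '')
j=22 s[j]='a': π[22]=0 (border '')
j=23 s[j]='d': π[23]=0 (border '')
j=24 s[j]='d': π[24]=0 (border '')
j=25 s[j]='a': π[25]=0 (border '')
j=26 s[j]='a': π[26]=0 (border '')
j=27 s[j]='b': π[27]=1 (border 'b')
j=28 s[j]='a': π[28]=2 (border 'ba')
j=29 s[j]='e': π[29]=3 (border 'bae')
j=30 s[j]='d': k: 3→0; π[30]=0 (border '')
j=31 s[j]='a': π[31]=0 (border '')
j=32 s[j]='c': π[32]=0 (border '')
j=33 s[j]='d': π[33]=0 (border '')
j=34 s[j]='c': π[34]=0 (border '')
j=35 s[j]='d': π[35]=0 (border '')
j=36 s[j]='b': π[36]=1 (border 'b')
j=37 s[j]='c': k: 1→0; π[37]=0 (border '')
j=38 s[j]='d': π[38]=0 (border '')
j=39 s[j]='e': π[39]=0 (border '')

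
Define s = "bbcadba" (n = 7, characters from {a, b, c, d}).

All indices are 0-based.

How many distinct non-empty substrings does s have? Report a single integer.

25

sorted suffixes:
  #0 SA[0]=6  'a'
  #1 SA[1]=3  'adba'
  #2 SA[2]=5  'ba'
  #3 SA[3]=0  'bbcadba'
  #4 SA[4]=1  'bcadba'
  #5 SA[5]=2  'cadba'
  #6 SA[6]=4  'dba'

SA = [6, 3, 5, 0, 1, 2, 4]
[i] adj suffixes → lcp
  [1] 6/3 → 1 ('a')
  [2] 3/5 → 0 ('')
  [3] 5/0 → 1 ('b')
  [4] 0/1 → 1 ('b')
  [5] 1/2 → 0 ('')
  [6] 2/4 → 0 ('')

n(n+1)/2 = 7·8/2 = 28
Σ LCP = 0 + 1 + 0 + 1 + 1 + 0 + 0 = 3
distinct = 28 − 3 = 25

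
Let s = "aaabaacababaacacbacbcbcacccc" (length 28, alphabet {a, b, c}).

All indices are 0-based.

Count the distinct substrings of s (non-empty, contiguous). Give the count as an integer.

347

rank→(start, suffix):
  0 → (0, 'aaabaacababaacacbacbcbcacccc')
  1 → (1, 'aabaacababaacacbacbcbcacccc')
  2 → (4, 'aacababaacacbacbcbcacccc')
  3 → (11, 'aacacbacbcbcacccc')
  4 → (2, 'abaacababaacacbacbcbcacccc')
  5 → (9, 'abaacacbacbcbcacccc')
  6 → (7, 'ababaacacbacbcbcacccc')
  7 → (5, 'acababaacacbacbcbcacccc')
  8 → (12, 'acacbacbcbcacccc')
  9 → (14, 'acbacbcbcacccc')
  10 → (17, 'acbcbcacccc')
  11 → (23, 'acccc')
  12 → (3, 'baacababaacacbacbcbcacccc')
  13 → (10, 'baacacbacbcbcacccc')
  14 → (8, 'babaacacbacbcbcacccc')
  15 → (16, 'bacbcbcacccc')
  16 → (21, 'bcacccc')
  17 → (19, 'bcbcacccc')
  18 → (27, 'c')
  19 → (6, 'cababaacacbacbcbcacccc')
  20 → (13, 'cacbacbcbcacccc')
  21 → (22, 'cacccc')
  22 → (15, 'cbacbcbcacccc')
  23 → (20, 'cbcacccc')
  24 → (18, 'cbcbcacccc')
  25 → (26, 'cc')
  26 → (25, 'ccc')
  27 → (24, 'cccc')

SA = [0, 1, 4, 11, 2, 9, 7, 5, 12, 14, 17, 23, 3, 10, 8, 16, 21, 19, 27, 6, 13, 22, 15, 20, 18, 26, 25, 24]
rank  pair      lcp
   1  s[0:],s[1:]  2  'aa'
   2  s[1:],s[4:]  2  'aa'
   3  s[4:],s[11:]  4  'aaca'
   4  s[11:],s[2:]  1  'a'
   5  s[2:],s[9:]  6  'abaaca'
   6  s[9:],s[7:]  3  'aba'
   7  s[7:],s[5:]  1  'a'
   8  s[5:],s[12:]  3  'aca'
   9  s[12:],s[14:]  2  'ac'
  10  s[14:],s[17:]  3  'acb'
  11  s[17:],s[23:]  2  'ac'
  12  s[23:],s[3:]  0  ''
  13  s[3:],s[10:]  5  'baaca'
  14  s[10:],s[8:]  2  'ba'
  15  s[8:],s[16:]  2  'ba'
  16  s[16:],s[21:]  1  'b'
  17  s[21:],s[19:]  2  'bc'
  18  s[19:],s[27:]  0  ''
  19  s[27:],s[6:]  1  'c'
  20  s[6:],s[13:]  2  'ca'
  21  s[13:],s[22:]  3  'cac'
  22  s[22:],s[15:]  1  'c'
  23  s[15:],s[20:]  2  'cb'
  24  s[20:],s[18:]  3  'cbc'
  25  s[18:],s[26:]  1  'c'
  26  s[26:],s[25:]  2  'cc'
  27  s[25:],s[24:]  3  'ccc'

n(n+1)/2 = 28·29/2 = 406
Σ LCP = 0 + 2 + 2 + 4 + 1 + 6 + 3 + 1 + 3 + 2 + 3 + 2 + 0 + 5 + 2 + 2 + 1 + 2 + 0 + 1 + 2 + 3 + 1 + 2 + 3 + 1 + 2 + 3 = 59
distinct = 406 − 59 = 347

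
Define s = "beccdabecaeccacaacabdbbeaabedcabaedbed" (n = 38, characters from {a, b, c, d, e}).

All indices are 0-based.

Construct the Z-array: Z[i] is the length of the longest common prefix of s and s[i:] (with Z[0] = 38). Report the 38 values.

Z[0]=38
i=1: i≥r, start 0; Z[1]=0
i=2: i≥r, start 0; Z[2]=0
i=3: i≥r, start 0; Z[3]=0
i=4: i≥r, start 0; Z[4]=0
i=5: i≥r, start 0; Z[5]=0
i=6: i≥r, start 0; Z[6]=3 scan→box=[6,9)
i=7: min(r-i=2, Z[1]=0)=0; Z[7]=0
i=8: min(r-i=1, Z[2]=0)=0; Z[8]=0
i=9: i≥r, start 0; Z[9]=0
i=10: i≥r, start 0; Z[10]=0
i=11: i≥r, start 0; Z[11]=0
i=12: i≥r, start 0; Z[12]=0
i=13: i≥r, start 0; Z[13]=0
i=14: i≥r, start 0; Z[14]=0
i=15: i≥r, start 0; Z[15]=0
i=16: i≥r, start 0; Z[16]=0
i=17: i≥r, start 0; Z[17]=0
i=18: i≥r, start 0; Z[18]=0
i=19: i≥r, start 0; Z[19]=1 scan→box=[19,20)
i=20: i≥r, start 0; Z[20]=0
i=21: i≥r, start 0; Z[21]=1 scan→box=[21,22)
i=22: i≥r, start 0; Z[22]=2 scan→box=[22,24)
i=23: min(r-i=1, Z[1]=0)=0; Z[23]=0
i=24: i≥r, start 0; Z[24]=0
i=25: i≥r, start 0; Z[25]=0
i=26: i≥r, start 0; Z[26]=2 scan→box=[26,28)
i=27: min(r-i=1, Z[1]=0)=0; Z[27]=0
i=28: i≥r, start 0; Z[28]=0
i=29: i≥r, start 0; Z[29]=0
i=30: i≥r, start 0; Z[30]=0
i=31: i≥r, start 0; Z[31]=1 scan→box=[31,32)
i=32: i≥r, start 0; Z[32]=0
i=33: i≥r, start 0; Z[33]=0
i=34: i≥r, start 0; Z[34]=0
i=35: i≥r, start 0; Z[35]=2 scan→box=[35,37)
i=36: min(r-i=1, Z[1]=0)=0; Z[36]=0
i=37: i≥r, start 0; Z[37]=0

[38, 0, 0, 0, 0, 0, 3, 0, 0, 0, 0, 0, 0, 0, 0, 0, 0, 0, 0, 1, 0, 1, 2, 0, 0, 0, 2, 0, 0, 0, 0, 1, 0, 0, 0, 2, 0, 0]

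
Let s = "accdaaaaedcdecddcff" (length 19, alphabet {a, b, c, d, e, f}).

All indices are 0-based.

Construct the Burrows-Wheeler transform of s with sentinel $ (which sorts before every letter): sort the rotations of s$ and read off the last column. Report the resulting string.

fdaa$aaceddcedccdafc

rank  rotation              last
    0  $accdaaaaedcdecddcff  f
    1  aaaaedcdecddcff$accd  d
    2  aaaedcdecddcff$accda  a
    3  aaedcdecddcff$accdaa  a
    4  accdaaaaedcdecddcff$  $
    5  aedcdecddcff$accdaaa  a
    6  ccdaaaaedcdecddcff$a  a
    7  cdaaaaedcdecddcff$ac  c
    8  cddcff$accdaaaaedcde  e
    9  cdecddcff$accdaaaaed  d
   10  cff$accdaaaaedcdecdd  d
   11  daaaaedcdecddcff$acc  c
   12  dcdecddcff$accdaaaae  e
   13  dcff$accdaaaaedcdecd  d
   14  ddcff$accdaaaaedcdec  c
   15  decddcff$accdaaaaedc  c
   16  ecddcff$accdaaaaedcd  d
   17  edcdecddcff$accdaaaa  a
   18  f$accdaaaaedcdecddcf  f
   19  ff$accdaaaaedcdecddc  c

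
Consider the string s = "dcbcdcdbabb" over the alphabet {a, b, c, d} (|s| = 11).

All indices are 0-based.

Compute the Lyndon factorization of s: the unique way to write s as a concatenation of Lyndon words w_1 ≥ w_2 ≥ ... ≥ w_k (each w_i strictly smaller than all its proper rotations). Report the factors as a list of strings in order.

emit factor 1: 'd' (i=0, period=1)
emit factor 2: 'c' (i=1, period=1)
emit factor 3: 'bcdcd' (i=2, period=5)
emit factor 4: 'b' (i=7, period=1)
emit factor 5: 'abb' (i=8, period=3)

["d", "c", "bcdcd", "b", "abb"]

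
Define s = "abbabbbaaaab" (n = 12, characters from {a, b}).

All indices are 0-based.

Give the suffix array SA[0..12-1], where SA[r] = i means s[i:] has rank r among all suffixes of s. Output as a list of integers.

sorted suffixes:
  #0 SA[0]=7  'aaaab'
  #1 SA[1]=8  'aaab'
  #2 SA[2]=9  'aab'
  #3 SA[3]=10  'ab'
  #4 SA[4]=0  'abbabbbaaaab'
  #5 SA[5]=3  'abbbaaaab'
  #6 SA[6]=11  'b'
  #7 SA[7]=6  'baaaab'
  #8 SA[8]=2  'babbbaaaab'
  #9 SA[9]=5  'bbaaaab'
  #10 SA[10]=1  'bbabbbaaaab'
  #11 SA[11]=4  'bbbaaaab'

[7, 8, 9, 10, 0, 3, 11, 6, 2, 5, 1, 4]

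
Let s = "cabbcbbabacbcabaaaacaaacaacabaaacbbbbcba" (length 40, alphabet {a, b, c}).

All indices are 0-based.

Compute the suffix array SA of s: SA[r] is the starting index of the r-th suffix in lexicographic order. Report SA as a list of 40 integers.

rank | idx | suffix
   0 |  39 | a
   1 |  15 | aaaacaaacaacabaaacbbbbcba
   2 |  16 | aaacaaacaacabaaacbbbbcba
   3 |  20 | aaacaacabaaacbbbbcba
   4 |  29 | aaacbbbbcba
   5 |  17 | aacaaacaacabaaacbbbbcba
   6 |  21 | aacaacabaaacbbbbcba
   7 |  24 | aacabaaacbbbbcba
   8 |  30 | aacbbbbcba
   9 |  13 | abaaaacaaacaacabaaacbbbbcba
  10 |  27 | abaaacbbbbcba
  11 |   7 | abacbcabaaaacaaacaacabaaacbbbbcba
  12 |   1 | abbcbbabacbcabaaaacaaacaacabaaacbbbbcba
  13 |  18 | acaaacaacabaaacbbbbcba
  14 |  22 | acaacabaaacbbbbcba
  15 |  25 | acabaaacbbbbcba
  16 |  31 | acbbbbcba
  17 |   9 | acbcabaaaacaaacaacabaaacbbbbcba
  18 |  38 | ba
  19 |  14 | baaaacaaacaacabaaacbbbbcba
  20 |  28 | baaacbbbbcba
  21 |   6 | babacbcabaaaacaaacaacabaaacbbbbcba
  22 |   8 | bacbcabaaaacaaacaacabaaacbbbbcba
  23 |   5 | bbabacbcabaaaacaaacaacabaaacbbbbcba
  24 |  33 | bbbbcba
  25 |  34 | bbbcba
  26 |  35 | bbcba
  27 |   2 | bbcbbabacbcabaaaacaaacaacabaaacbbbbcba
  28 |  11 | bcabaaaacaaacaacabaaacbbbbcba
  29 |  36 | bcba
  30 |   3 | bcbbabacbcabaaaacaaacaacabaaacbbbbcba
  31 |  19 | caaacaacabaaacbbbbcba
  32 |  23 | caacabaaacbbbbcba
  33 |  12 | cabaaaacaaacaacabaaacbbbbcba
  34 |  26 | cabaaacbbbbcba
  35 |   0 | cabbcbbabacbcabaaaacaaacaacabaaacbbbbcba
  36 |  37 | cba
  37 |   4 | cbbabacbcabaaaacaaacaacabaaacbbbbcba
  38 |  32 | cbbbbcba
  39 |  10 | cbcabaaaacaaacaacabaaacbbbbcba

[39, 15, 16, 20, 29, 17, 21, 24, 30, 13, 27, 7, 1, 18, 22, 25, 31, 9, 38, 14, 28, 6, 8, 5, 33, 34, 35, 2, 11, 36, 3, 19, 23, 12, 26, 0, 37, 4, 32, 10]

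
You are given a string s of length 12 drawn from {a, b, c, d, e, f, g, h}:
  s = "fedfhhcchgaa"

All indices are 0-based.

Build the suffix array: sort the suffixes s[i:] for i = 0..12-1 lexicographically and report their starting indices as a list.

rank→(start, suffix):
  0 → (11, 'a')
  1 → (10, 'aa')
  2 → (6, 'cchgaa')
  3 → (7, 'chgaa')
  4 → (2, 'dfhhcchgaa')
  5 → (1, 'edfhhcchgaa')
  6 → (0, 'fedfhhcchgaa')
  7 → (3, 'fhhcchgaa')
  8 → (9, 'gaa')
  9 → (5, 'hcchgaa')
  10 → (8, 'hgaa')
  11 → (4, 'hhcchgaa')

[11, 10, 6, 7, 2, 1, 0, 3, 9, 5, 8, 4]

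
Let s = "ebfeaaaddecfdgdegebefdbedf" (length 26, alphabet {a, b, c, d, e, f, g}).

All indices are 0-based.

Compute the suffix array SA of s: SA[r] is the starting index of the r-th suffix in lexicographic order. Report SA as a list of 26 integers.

[4, 5, 6, 22, 18, 1, 10, 21, 7, 8, 14, 24, 12, 3, 17, 0, 9, 23, 19, 15, 25, 20, 11, 2, 13, 16]

rank→(start, suffix):
  0 → (4, 'aaaddecfdgdegebefdbedf')
  1 → (5, 'aaddecfdgdegebefdbedf')
  2 → (6, 'addecfdgdegebefdbedf')
  3 → (22, 'bedf')
  4 → (18, 'befdbedf')
  5 → (1, 'bfeaaaddecfdgdegebefdbedf')
  6 → (10, 'cfdgdegebefdbedf')
  7 → (21, 'dbedf')
  8 → (7, 'ddecfdgdegebefdbedf')
  9 → (8, 'decfdgdegebefdbedf')
  10 → (14, 'degebefdbedf')
  11 → (24, 'df')
  12 → (12, 'dgdegebefdbedf')
  13 → (3, 'eaaaddecfdgdegebefdbedf')
  14 → (17, 'ebefdbedf')
  15 → (0, 'ebfeaaaddecfdgdegebefdbedf')
  16 → (9, 'ecfdgdegebefdbedf')
  17 → (23, 'edf')
  18 → (19, 'efdbedf')
  19 → (15, 'egebefdbedf')
  20 → (25, 'f')
  21 → (20, 'fdbedf')
  22 → (11, 'fdgdegebefdbedf')
  23 → (2, 'feaaaddecfdgdegebefdbedf')
  24 → (13, 'gdegebefdbedf')
  25 → (16, 'gebefdbedf')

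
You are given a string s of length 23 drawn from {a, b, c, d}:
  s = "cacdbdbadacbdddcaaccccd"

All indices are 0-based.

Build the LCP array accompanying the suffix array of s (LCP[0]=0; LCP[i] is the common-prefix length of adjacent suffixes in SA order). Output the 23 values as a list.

rank | idx | suffix
   0 |  16 | aaccccd
   1 |   9 | acbdddcaaccccd
   2 |  17 | accccd
   3 |   1 | acdbdbadacbdddcaaccccd
   4 |   7 | adacbdddcaaccccd
   5 |   6 | badacbdddcaaccccd
   6 |   4 | bdbadacbdddcaaccccd
   7 |  11 | bdddcaaccccd
   8 |  15 | caaccccd
   9 |   0 | cacdbdbadacbdddcaaccccd
  10 |  10 | cbdddcaaccccd
  11 |  18 | ccccd
  12 |  19 | cccd
  13 |  20 | ccd
  14 |  21 | cd
  15 |   2 | cdbdbadacbdddcaaccccd
  16 |  22 | d
  17 |   8 | dacbdddcaaccccd
  18 |   5 | dbadacbdddcaaccccd
  19 |   3 | dbdbadacbdddcaaccccd
  20 |  14 | dcaaccccd
  21 |  13 | ddcaaccccd
  22 |  12 | dddcaaccccd

SA = [16, 9, 17, 1, 7, 6, 4, 11, 15, 0, 10, 18, 19, 20, 21, 2, 22, 8, 5, 3, 14, 13, 12]
i: (SA[i-1],SA[i]) lcp shared
  1: (16,9) 1 'a'
  2: (9,17) 2 'ac'
  3: (17,1) 2 'ac'
  4: (1,7) 1 'a'
  5: (7,6) 0 ''
  6: (6,4) 1 'b'
  7: (4,11) 2 'bd'
  8: (11,15) 0 ''
  9: (15,0) 2 'ca'
  10: (0,10) 1 'c'
  11: (10,18) 1 'c'
  12: (18,19) 3 'ccc'
  13: (19,20) 2 'cc'
  14: (20,21) 1 'c'
  15: (21,2) 2 'cd'
  16: (2,22) 0 ''
  17: (22,8) 1 'd'
  18: (8,5) 1 'd'
  19: (5,3) 2 'db'
  20: (3,14) 1 'd'
  21: (14,13) 1 'd'
  22: (13,12) 2 'dd'

[0, 1, 2, 2, 1, 0, 1, 2, 0, 2, 1, 1, 3, 2, 1, 2, 0, 1, 1, 2, 1, 1, 2]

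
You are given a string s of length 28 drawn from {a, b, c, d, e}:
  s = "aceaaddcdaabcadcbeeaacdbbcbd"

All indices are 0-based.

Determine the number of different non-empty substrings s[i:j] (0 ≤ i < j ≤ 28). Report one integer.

rank→(start, suffix):
  0 → (9, 'aabcadcbeeaacdbbcbd')
  1 → (19, 'aacdbbcbd')
  2 → (3, 'aaddcdaabcadcbeeaacdbbcbd')
  3 → (10, 'abcadcbeeaacdbbcbd')
  4 → (20, 'acdbbcbd')
  5 → (0, 'aceaaddcdaabcadcbeeaacdbbcbd')
  6 → (13, 'adcbeeaacdbbcbd')
  7 → (4, 'addcdaabcadcbeeaacdbbcbd')
  8 → (23, 'bbcbd')
  9 → (11, 'bcadcbeeaacdbbcbd')
  10 → (24, 'bcbd')
  11 → (26, 'bd')
  12 → (16, 'beeaacdbbcbd')
  13 → (12, 'cadcbeeaacdbbcbd')
  14 → (25, 'cbd')
  15 → (15, 'cbeeaacdbbcbd')
  16 → (7, 'cdaabcadcbeeaacdbbcbd')
  17 → (21, 'cdbbcbd')
  18 → (1, 'ceaaddcdaabcadcbeeaacdbbcbd')
  19 → (27, 'd')
  20 → (8, 'daabcadcbeeaacdbbcbd')
  21 → (22, 'dbbcbd')
  22 → (14, 'dcbeeaacdbbcbd')
  23 → (6, 'dcdaabcadcbeeaacdbbcbd')
  24 → (5, 'ddcdaabcadcbeeaacdbbcbd')
  25 → (18, 'eaacdbbcbd')
  26 → (2, 'eaaddcdaabcadcbeeaacdbbcbd')
  27 → (17, 'eeaacdbbcbd')

SA = [9, 19, 3, 10, 20, 0, 13, 4, 23, 11, 24, 26, 16, 12, 25, 15, 7, 21, 1, 27, 8, 22, 14, 6, 5, 18, 2, 17]
[i] adj suffixes → lcp
  [1] 9/19 → 2 ('aa')
  [2] 19/3 → 2 ('aa')
  [3] 3/10 → 1 ('a')
  [4] 10/20 → 1 ('a')
  [5] 20/0 → 2 ('ac')
  [6] 0/13 → 1 ('a')
  [7] 13/4 → 2 ('ad')
  [8] 4/23 → 0 ('')
  [9] 23/11 → 1 ('b')
  [10] 11/24 → 2 ('bc')
  [11] 24/26 → 1 ('b')
  [12] 26/16 → 1 ('b')
  [13] 16/12 → 0 ('')
  [14] 12/25 → 1 ('c')
  [15] 25/15 → 2 ('cb')
  [16] 15/7 → 1 ('c')
  [17] 7/21 → 2 ('cd')
  [18] 21/1 → 1 ('c')
  [19] 1/27 → 0 ('')
  [20] 27/8 → 1 ('d')
  [21] 8/22 → 1 ('d')
  [22] 22/14 → 1 ('d')
  [23] 14/6 → 2 ('dc')
  [24] 6/5 → 1 ('d')
  [25] 5/18 → 0 ('')
  [26] 18/2 → 3 ('eaa')
  [27] 2/17 → 1 ('e')

n(n+1)/2 = 28·29/2 = 406
Σ LCP = 0 + 2 + 2 + 1 + 1 + 2 + 1 + 2 + 0 + 1 + 2 + 1 + 1 + 0 + 1 + 2 + 1 + 2 + 1 + 0 + 1 + 1 + 1 + 2 + 1 + 0 + 3 + 1 = 33
distinct = 406 − 33 = 373

373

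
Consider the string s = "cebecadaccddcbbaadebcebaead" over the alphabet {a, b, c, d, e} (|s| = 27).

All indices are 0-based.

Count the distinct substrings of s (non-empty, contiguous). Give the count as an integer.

349

sorted suffixes:
  #0 SA[0]=15  'aadebcebaead'
  #1 SA[1]=7  'accddcbbaadebcebaead'
  #2 SA[2]=25  'ad'
  #3 SA[3]=5  'adaccddcbbaadebcebaead'
  #4 SA[4]=16  'adebcebaead'
  #5 SA[5]=23  'aead'
  #6 SA[6]=14  'baadebcebaead'
  #7 SA[7]=22  'baead'
  #8 SA[8]=13  'bbaadebcebaead'
  #9 SA[9]=19  'bcebaead'
  #10 SA[10]=2  'becadaccddcbbaadebcebaead'
  #11 SA[11]=4  'cadaccddcbbaadebcebaead'
  #12 SA[12]=12  'cbbaadebcebaead'
  #13 SA[13]=8  'ccddcbbaadebcebaead'
  #14 SA[14]=9  'cddcbbaadebcebaead'
  #15 SA[15]=20  'cebaead'
  #16 SA[16]=0  'cebecadaccddcbbaadebcebaead'
  #17 SA[17]=26  'd'
  #18 SA[18]=6  'daccddcbbaadebcebaead'
  #19 SA[19]=11  'dcbbaadebcebaead'
  #20 SA[20]=10  'ddcbbaadebcebaead'
  #21 SA[21]=17  'debcebaead'
  #22 SA[22]=24  'ead'
  #23 SA[23]=21  'ebaead'
  #24 SA[24]=18  'ebcebaead'
  #25 SA[25]=1  'ebecadaccddcbbaadebcebaead'
  #26 SA[26]=3  'ecadaccddcbbaadebcebaead'

SA = [15, 7, 25, 5, 16, 23, 14, 22, 13, 19, 2, 4, 12, 8, 9, 20, 0, 26, 6, 11, 10, 17, 24, 21, 18, 1, 3]
rank  pair      lcp
   1  s[15:],s[7:]  1  'a'
   2  s[7:],s[25:]  1  'a'
   3  s[25:],s[5:]  2  'ad'
   4  s[5:],s[16:]  2  'ad'
   5  s[16:],s[23:]  1  'a'
   6  s[23:],s[14:]  0  ''
   7  s[14:],s[22:]  2  'ba'
   8  s[22:],s[13:]  1  'b'
   9  s[13:],s[19:]  1  'b'
  10  s[19:],s[2:]  1  'b'
  11  s[2:],s[4:]  0  ''
  12  s[4:],s[12:]  1  'c'
  13  s[12:],s[8:]  1  'c'
  14  s[8:],s[9:]  1  'c'
  15  s[9:],s[20:]  1  'c'
  16  s[20:],s[0:]  3  'ceb'
  17  s[0:],s[26:]  0  ''
  18  s[26:],s[6:]  1  'd'
  19  s[6:],s[11:]  1  'd'
  20  s[11:],s[10:]  1  'd'
  21  s[10:],s[17:]  1  'd'
  22  s[17:],s[24:]  0  ''
  23  s[24:],s[21:]  1  'e'
  24  s[21:],s[18:]  2  'eb'
  25  s[18:],s[1:]  2  'eb'
  26  s[1:],s[3:]  1  'e'

n(n+1)/2 = 27·28/2 = 378
Σ LCP = 0 + 1 + 1 + 2 + 2 + 1 + 0 + 2 + 1 + 1 + 1 + 0 + 1 + 1 + 1 + 1 + 3 + 0 + 1 + 1 + 1 + 1 + 0 + 1 + 2 + 2 + 1 = 29
distinct = 378 − 29 = 349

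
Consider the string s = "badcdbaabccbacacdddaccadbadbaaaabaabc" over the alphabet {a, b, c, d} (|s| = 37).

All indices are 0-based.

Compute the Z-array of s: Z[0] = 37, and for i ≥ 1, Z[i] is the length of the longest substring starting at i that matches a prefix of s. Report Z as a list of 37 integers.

[37, 0, 0, 0, 0, 2, 0, 0, 1, 0, 0, 2, 0, 0, 0, 0, 0, 0, 0, 0, 0, 0, 0, 0, 3, 0, 0, 2, 0, 0, 0, 0, 2, 0, 0, 1, 0]

Z[0]=37
i=1: outside box; Z[1]=0
i=2: outside box; Z[2]=0
i=3: outside box; Z[3]=0
i=4: outside box; Z[4]=0
i=5: outside box; Z[5]=2 grow→box=[5,7)
i=6: min(r-i=1, Z[1]=0)=0; Z[6]=0
i=7: outside box; Z[7]=0
i=8: outside box; Z[8]=1 grow→box=[8,9)
i=9: outside box; Z[9]=0
i=10: outside box; Z[10]=0
i=11: outside box; Z[11]=2 grow→box=[11,13)
i=12: min(r-i=1, Z[1]=0)=0; Z[12]=0
i=13: outside box; Z[13]=0
i=14: outside box; Z[14]=0
i=15: outside box; Z[15]=0
i=16: outside box; Z[16]=0
i=17: outside box; Z[17]=0
i=18: outside box; Z[18]=0
i=19: outside box; Z[19]=0
i=20: outside box; Z[20]=0
i=21: outside box; Z[21]=0
i=22: outside box; Z[22]=0
i=23: outside box; Z[23]=0
i=24: outside box; Z[24]=3 grow→box=[24,27)
i=25: min(r-i=2, Z[1]=0)=0; Z[25]=0
i=26: min(r-i=1, Z[2]=0)=0; Z[26]=0
i=27: outside box; Z[27]=2 grow→box=[27,29)
i=28: min(r-i=1, Z[1]=0)=0; Z[28]=0
i=29: outside box; Z[29]=0
i=30: outside box; Z[30]=0
i=31: outside box; Z[31]=0
i=32: outside box; Z[32]=2 grow→box=[32,34)
i=33: min(r-i=1, Z[1]=0)=0; Z[33]=0
i=34: outside box; Z[34]=0
i=35: outside box; Z[35]=1 grow→box=[35,36)
i=36: outside box; Z[36]=0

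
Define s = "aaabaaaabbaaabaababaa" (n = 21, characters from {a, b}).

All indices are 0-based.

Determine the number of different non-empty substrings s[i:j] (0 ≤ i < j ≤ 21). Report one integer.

174

sorted suffixes:
  #0 SA[0]=20  'a'
  #1 SA[1]=19  'aa'
  #2 SA[2]=4  'aaaabbaaabaababaa'
  #3 SA[3]=0  'aaabaaaabbaaabaababaa'
  #4 SA[4]=10  'aaabaababaa'
  #5 SA[5]=5  'aaabbaaabaababaa'
  #6 SA[6]=1  'aabaaaabbaaabaababaa'
  #7 SA[7]=11  'aabaababaa'
  #8 SA[8]=14  'aababaa'
  #9 SA[9]=6  'aabbaaabaababaa'
  #10 SA[10]=17  'abaa'
  #11 SA[11]=2  'abaaaabbaaabaababaa'
  #12 SA[12]=12  'abaababaa'
  #13 SA[13]=15  'ababaa'
  #14 SA[14]=7  'abbaaabaababaa'
  #15 SA[15]=18  'baa'
  #16 SA[16]=3  'baaaabbaaabaababaa'
  #17 SA[17]=9  'baaabaababaa'
  #18 SA[18]=13  'baababaa'
  #19 SA[19]=16  'babaa'
  #20 SA[20]=8  'bbaaabaababaa'

SA = [20, 19, 4, 0, 10, 5, 1, 11, 14, 6, 17, 2, 12, 15, 7, 18, 3, 9, 13, 16, 8]
[i] adj suffixes → lcp
  [1] 20/19 → 1 ('a')
  [2] 19/4 → 2 ('aa')
  [3] 4/0 → 3 ('aaa')
  [4] 0/10 → 6 ('aaabaa')
  [5] 10/5 → 4 ('aaab')
  [6] 5/1 → 2 ('aa')
  [7] 1/11 → 5 ('aabaa')
  [8] 11/14 → 4 ('aaba')
  [9] 14/6 → 3 ('aab')
  [10] 6/17 → 1 ('a')
  [11] 17/2 → 4 ('abaa')
  [12] 2/12 → 4 ('abaa')
  [13] 12/15 → 3 ('aba')
  [14] 15/7 → 2 ('ab')
  [15] 7/18 → 0 ('')
  [16] 18/3 → 3 ('baa')
  [17] 3/9 → 4 ('baaa')
  [18] 9/13 → 3 ('baa')
  [19] 13/16 → 2 ('ba')
  [20] 16/8 → 1 ('b')

n(n+1)/2 = 21·22/2 = 231
Σ LCP = 0 + 1 + 2 + 3 + 6 + 4 + 2 + 5 + 4 + 3 + 1 + 4 + 4 + 3 + 2 + 0 + 3 + 4 + 3 + 2 + 1 = 57
distinct = 231 − 57 = 174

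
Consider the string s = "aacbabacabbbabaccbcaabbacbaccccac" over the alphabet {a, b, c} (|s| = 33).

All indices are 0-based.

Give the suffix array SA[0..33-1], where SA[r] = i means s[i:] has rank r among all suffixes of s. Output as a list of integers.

sorted suffixes:
  #0 SA[0]=19  'aabbacbaccccac'
  #1 SA[1]=0  'aacbabacabbbabaccbcaabbacbaccccac'
  #2 SA[2]=4  'abacabbbabaccbcaabbacbaccccac'
  #3 SA[3]=12  'abaccbcaabbacbaccccac'
  #4 SA[4]=20  'abbacbaccccac'
  #5 SA[5]=8  'abbbabaccbcaabbacbaccccac'
  #6 SA[6]=31  'ac'
  #7 SA[7]=6  'acabbbabaccbcaabbacbaccccac'
  #8 SA[8]=1  'acbabacabbbabaccbcaabbacbaccccac'
  #9 SA[9]=23  'acbaccccac'
  #10 SA[10]=14  'accbcaabbacbaccccac'
  #11 SA[11]=26  'accccac'
  #12 SA[12]=3  'babacabbbabaccbcaabbacbaccccac'
  #13 SA[13]=11  'babaccbcaabbacbaccccac'
  #14 SA[14]=5  'bacabbbabaccbcaabbacbaccccac'
  #15 SA[15]=22  'bacbaccccac'
  #16 SA[16]=13  'baccbcaabbacbaccccac'
  #17 SA[17]=25  'baccccac'
  #18 SA[18]=10  'bbabaccbcaabbacbaccccac'
  #19 SA[19]=21  'bbacbaccccac'
  #20 SA[20]=9  'bbbabaccbcaabbacbaccccac'
  #21 SA[21]=17  'bcaabbacbaccccac'
  #22 SA[22]=32  'c'
  #23 SA[23]=18  'caabbacbaccccac'
  #24 SA[24]=7  'cabbbabaccbcaabbacbaccccac'
  #25 SA[25]=30  'cac'
  #26 SA[26]=2  'cbabacabbbabaccbcaabbacbaccccac'
  #27 SA[27]=24  'cbaccccac'
  #28 SA[28]=16  'cbcaabbacbaccccac'
  #29 SA[29]=29  'ccac'
  #30 SA[30]=15  'ccbcaabbacbaccccac'
  #31 SA[31]=28  'cccac'
  #32 SA[32]=27  'ccccac'

[19, 0, 4, 12, 20, 8, 31, 6, 1, 23, 14, 26, 3, 11, 5, 22, 13, 25, 10, 21, 9, 17, 32, 18, 7, 30, 2, 24, 16, 29, 15, 28, 27]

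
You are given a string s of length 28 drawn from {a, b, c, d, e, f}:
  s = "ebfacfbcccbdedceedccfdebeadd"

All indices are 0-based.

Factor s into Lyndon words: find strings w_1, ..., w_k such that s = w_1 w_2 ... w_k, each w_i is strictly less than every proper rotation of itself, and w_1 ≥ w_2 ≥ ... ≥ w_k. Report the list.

emit factor 1: 'e' (i=0, period=1)
emit factor 2: 'bf' (i=1, period=2)
emit factor 3: 'acfbcccbdedceedccfdebeadd' (i=3, period=25)

["e", "bf", "acfbcccbdedceedccfdebeadd"]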